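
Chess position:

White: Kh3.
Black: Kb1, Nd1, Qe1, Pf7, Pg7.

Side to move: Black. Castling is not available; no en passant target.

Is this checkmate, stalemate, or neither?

neither

Black to move; black king on b1.
In check: no.
Legal moves for Black include: Qe8, Qe7, Qe6+, Qe5, Qa5, Qh4+, Qe4, Qb4, Qg3+, Qe3+, Qc3+, Qf2, Qe2, Qd2, Qh1+, Qg1, Qf1+, Ne3, ... (list truncated; more exist).
Black has legal moves and is not in check → neither.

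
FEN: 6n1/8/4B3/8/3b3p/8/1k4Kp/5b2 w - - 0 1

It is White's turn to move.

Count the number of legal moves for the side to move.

White to move; king on g2.
In check: yes, from the black bishop on f1.
Legal moves: Kf3, Kxh2, Kh1, Kxf1.
Count: 4.

4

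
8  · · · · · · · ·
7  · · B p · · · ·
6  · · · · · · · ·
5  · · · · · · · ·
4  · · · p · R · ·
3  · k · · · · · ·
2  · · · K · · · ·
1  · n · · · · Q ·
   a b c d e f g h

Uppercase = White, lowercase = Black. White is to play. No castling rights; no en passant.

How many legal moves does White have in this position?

6

White to move; king on d2.
In check: yes, from the black knight on b1.
Legal moves: Kd3, Ke2, Ke1, Kd1, Kc1, Qxb1+.
Count: 6.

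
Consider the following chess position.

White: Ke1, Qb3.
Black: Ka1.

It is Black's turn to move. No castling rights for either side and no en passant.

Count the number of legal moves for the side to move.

Black to move; king on a1.
In check: no.
Legal moves: none.
Count: 0.

0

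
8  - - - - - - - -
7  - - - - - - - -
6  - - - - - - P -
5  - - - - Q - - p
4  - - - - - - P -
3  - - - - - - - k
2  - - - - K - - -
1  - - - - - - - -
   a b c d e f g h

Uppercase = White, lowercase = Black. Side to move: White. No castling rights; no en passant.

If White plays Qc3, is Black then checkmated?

no

After Qc3: black king on h3; in check: yes, from the white queen on c3.
Black has 4 legal replies: Kh4, Kxg4, Kh2, Kg2.
In check but a legal move exists → not checkmate.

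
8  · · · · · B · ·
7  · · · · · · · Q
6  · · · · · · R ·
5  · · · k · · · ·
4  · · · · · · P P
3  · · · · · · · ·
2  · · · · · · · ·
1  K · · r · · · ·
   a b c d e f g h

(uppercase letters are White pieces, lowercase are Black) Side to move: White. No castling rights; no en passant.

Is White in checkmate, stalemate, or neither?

neither

White to move; white king on a1.
In check: yes, from the black rook on d1.
King squares — b1: attacked by Rd1; a2: available; b2: available.
Legal moves for White: Kb2, Ka2.
White is in check but has 2 legal moves → neither.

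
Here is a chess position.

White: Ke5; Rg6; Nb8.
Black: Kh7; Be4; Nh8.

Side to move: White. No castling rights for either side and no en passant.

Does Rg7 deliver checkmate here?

no

After Rg7: black king on h7; in check: yes, from the white rook on g7.
Black has 2 legal replies: Kxg7, Kh6.
In check but a legal move exists → not checkmate.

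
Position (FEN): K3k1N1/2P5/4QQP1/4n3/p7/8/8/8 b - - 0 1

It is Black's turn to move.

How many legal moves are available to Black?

0

Black to move; king on e8.
In check: yes, from the white queen on e6.
Legal moves: none.
Count: 0.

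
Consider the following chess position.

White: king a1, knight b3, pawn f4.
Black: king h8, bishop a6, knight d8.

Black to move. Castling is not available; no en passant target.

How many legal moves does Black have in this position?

14

Black to move; king on h8.
In check: no.
Legal moves: Kg8, Kh7, Kg7, Nf7, Nb7, Ne6, Nc6, Bc8, Bb7, Bb5, Bc4, Bd3, Be2, Bf1.
Count: 14.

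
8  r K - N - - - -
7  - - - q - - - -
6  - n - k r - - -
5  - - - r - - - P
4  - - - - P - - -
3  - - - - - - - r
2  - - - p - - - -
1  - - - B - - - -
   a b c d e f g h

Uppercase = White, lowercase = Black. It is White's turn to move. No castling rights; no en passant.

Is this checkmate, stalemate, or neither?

White to move; white king on b8.
In check: yes, from the black rook on a8.
King squares — a7: attacked by Qd7; b7: attacked by Qd7; c7: attacked by Kd6; a8: attacked by Nb6; c8: attacked by Nb6.
Legal moves for White: none.
In check with no legal moves → checkmate.

checkmate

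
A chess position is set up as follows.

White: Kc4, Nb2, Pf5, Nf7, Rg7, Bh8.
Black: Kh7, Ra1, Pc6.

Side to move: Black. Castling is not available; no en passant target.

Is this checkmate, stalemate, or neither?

checkmate

Black to move; black king on h7.
In check: yes, from the white rook on g7.
King squares — g6: attacked by Pf5; h6: attacked by Nf7; g7: attacked by Bh8; g8: attacked by Rg7; h8: attacked by Nf7.
Legal moves for Black: none.
In check with no legal moves → checkmate.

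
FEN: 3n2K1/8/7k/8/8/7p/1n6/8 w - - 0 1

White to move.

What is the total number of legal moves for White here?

White to move; king on g8.
In check: no.
Legal moves: Kh8, Kf8.
Count: 2.

2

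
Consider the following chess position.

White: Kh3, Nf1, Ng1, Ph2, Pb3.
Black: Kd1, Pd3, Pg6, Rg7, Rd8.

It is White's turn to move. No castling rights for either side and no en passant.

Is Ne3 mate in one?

no

After Ne3: black king on d1; in check: yes, from the white knight on e3.
Black has 3 legal replies: Kd2, Ke1, Kc1.
In check but a legal move exists → not checkmate.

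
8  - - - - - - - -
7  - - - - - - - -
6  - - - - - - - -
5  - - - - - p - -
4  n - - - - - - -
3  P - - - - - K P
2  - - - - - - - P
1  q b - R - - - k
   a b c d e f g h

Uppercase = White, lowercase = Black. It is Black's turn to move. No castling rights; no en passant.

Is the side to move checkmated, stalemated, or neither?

checkmate

Black to move; black king on h1.
In check: yes, from the white rook on d1.
King squares — g1: attacked by Rd1; g2: attacked by Kg3; h2: attacked by Kg3.
Legal moves for Black: none.
In check with no legal moves → checkmate.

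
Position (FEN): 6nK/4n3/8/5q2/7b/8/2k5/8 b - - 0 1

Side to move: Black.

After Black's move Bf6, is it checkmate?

yes

After Bf6: white king on h8; in check: yes, from the black bishop on f6.
King squares — g7: attacked by Bf6; h7: attacked by Qf5; g8: attacked by Ne7.
White has no legal moves → checkmate.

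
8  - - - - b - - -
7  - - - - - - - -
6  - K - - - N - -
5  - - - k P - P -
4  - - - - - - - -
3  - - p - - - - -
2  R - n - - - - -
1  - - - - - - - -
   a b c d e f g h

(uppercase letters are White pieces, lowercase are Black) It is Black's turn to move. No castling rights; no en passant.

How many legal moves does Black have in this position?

Black to move; king on d5.
In check: yes, from the white knight on f6.
Legal moves: Ke6, Kxe5, Kd4, Kc4.
Count: 4.

4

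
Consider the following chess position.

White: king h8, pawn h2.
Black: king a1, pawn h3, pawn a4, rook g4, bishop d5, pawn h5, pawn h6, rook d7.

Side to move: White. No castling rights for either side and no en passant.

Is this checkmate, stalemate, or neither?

stalemate

White to move; white king on h8.
In check: no.
King squares — g7: attacked by Rg4; h7: attacked by Rd7; g8: attacked by Rg4.
Legal moves for White: none.
Not in check and no legal moves → stalemate.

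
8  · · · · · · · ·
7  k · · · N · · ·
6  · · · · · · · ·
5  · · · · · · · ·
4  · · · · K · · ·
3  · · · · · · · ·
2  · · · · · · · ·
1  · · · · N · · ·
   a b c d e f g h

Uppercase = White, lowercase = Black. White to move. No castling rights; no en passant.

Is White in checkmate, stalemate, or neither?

neither

White to move; white king on e4.
In check: no.
Legal moves for White: Ng8, Nc8+, Ng6, Nc6+, Nf5, Nd5, Kf5, Ke5, Kd5, Kf4, Kd4, Kf3, Ke3, Kd3, Nf3, Nd3, Ng2, Nc2.
White has 18 legal moves and is not in check → neither.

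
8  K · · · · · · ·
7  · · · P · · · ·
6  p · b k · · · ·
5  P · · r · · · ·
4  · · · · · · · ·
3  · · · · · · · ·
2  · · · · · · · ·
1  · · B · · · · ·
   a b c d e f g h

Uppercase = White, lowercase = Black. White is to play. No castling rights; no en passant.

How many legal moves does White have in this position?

2

White to move; king on a8.
In check: yes, from the black bishop on c6.
Legal moves: Kb8, Ka7.
Count: 2.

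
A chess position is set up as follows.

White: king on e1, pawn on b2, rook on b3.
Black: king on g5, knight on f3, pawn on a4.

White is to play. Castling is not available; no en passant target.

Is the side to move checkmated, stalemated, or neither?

neither

White to move; white king on e1.
In check: yes, from the black knight on f3.
Legal moves for White: Kf2, Ke2, Kf1, Kd1, Rxf3.
White is in check but has 5 legal moves → neither.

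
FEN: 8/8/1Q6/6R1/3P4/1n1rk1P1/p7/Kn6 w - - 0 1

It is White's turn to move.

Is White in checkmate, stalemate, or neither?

White to move; white king on a1.
In check: yes, from the black knight on b3.
King squares — b1: attacked by Pa2; a2: available; b2: available.
Legal moves for White: Kb2, Kxa2, Qxb3.
White is in check but has 3 legal moves → neither.

neither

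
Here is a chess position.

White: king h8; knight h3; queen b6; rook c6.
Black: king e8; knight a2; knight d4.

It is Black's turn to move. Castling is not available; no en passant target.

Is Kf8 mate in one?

After Kf8: white king on h8; in check: no.
White is not in check, so this cannot be checkmate.

no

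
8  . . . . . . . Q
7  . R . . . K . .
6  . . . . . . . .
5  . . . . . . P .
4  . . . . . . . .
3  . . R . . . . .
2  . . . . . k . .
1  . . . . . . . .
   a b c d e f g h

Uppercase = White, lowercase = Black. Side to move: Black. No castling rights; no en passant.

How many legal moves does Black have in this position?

Black to move; king on f2.
In check: no.
Legal moves: Kg2, Ke2, Kg1, Kf1, Ke1.
Count: 5.

5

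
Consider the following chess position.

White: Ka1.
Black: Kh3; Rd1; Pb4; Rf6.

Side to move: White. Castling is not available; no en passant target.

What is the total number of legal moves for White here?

White to move; king on a1.
In check: yes, from the black rook on d1.
Legal moves: Kb2, Ka2.
Count: 2.

2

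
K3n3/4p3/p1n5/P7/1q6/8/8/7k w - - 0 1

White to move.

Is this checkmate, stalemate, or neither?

White to move; white king on a8.
In check: no.
King squares — a7: attacked by Nc6; b7: attacked by Qb4; b8: attacked by Qb4.
Legal moves for White: none.
Not in check and no legal moves → stalemate.

stalemate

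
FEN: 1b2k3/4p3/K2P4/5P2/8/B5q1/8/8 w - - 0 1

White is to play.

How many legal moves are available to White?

White to move; king on a6.
In check: no.
Legal moves: Kb7, Kb6, Kb5, Ka5, Bc5, Bb4, Bb2, Bc1, dxe7, d7+, f6.
Count: 11.

11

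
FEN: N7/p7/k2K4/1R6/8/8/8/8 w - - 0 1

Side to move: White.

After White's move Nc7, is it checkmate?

After Nc7: black king on a6; in check: yes, from the white knight on c7.
King squares — a5: attacked by Rb5; b5: attacked by Nc7; b6: attacked by Rb5; a7: own pawn; b7: attacked by Rb5.
Black has no legal moves → checkmate.

yes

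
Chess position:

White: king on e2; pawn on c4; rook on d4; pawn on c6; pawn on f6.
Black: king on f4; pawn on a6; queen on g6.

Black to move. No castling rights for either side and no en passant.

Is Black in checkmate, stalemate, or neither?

neither

Black to move; black king on f4.
In check: yes, from the white rook on d4.
King squares — e3: attacked by Ke2; f3: attacked by Ke2; g3: available; e4: attacked by Rd4; g4: attacked by Rd4; e5: available; f5: available; g5: available.
Legal moves for Black: Kg5, Kf5, Ke5, Kg3, Qe4+.
Black is in check but has 5 legal moves → neither.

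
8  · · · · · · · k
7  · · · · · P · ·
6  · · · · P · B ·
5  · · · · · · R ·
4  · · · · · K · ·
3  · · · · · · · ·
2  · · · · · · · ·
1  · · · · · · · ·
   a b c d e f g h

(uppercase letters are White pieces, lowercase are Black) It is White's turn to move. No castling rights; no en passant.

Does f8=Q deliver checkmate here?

yes

After f8=Q: black king on h8; in check: yes, from the white queen on f8.
King squares — g7: attacked by Qf8; h7: attacked by Bg6; g8: attacked by Qf8.
Black has no legal moves → checkmate.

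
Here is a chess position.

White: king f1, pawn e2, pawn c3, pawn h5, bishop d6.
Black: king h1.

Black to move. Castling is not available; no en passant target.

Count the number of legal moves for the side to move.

Black to move; king on h1.
In check: no.
Legal moves: none.
Count: 0.

0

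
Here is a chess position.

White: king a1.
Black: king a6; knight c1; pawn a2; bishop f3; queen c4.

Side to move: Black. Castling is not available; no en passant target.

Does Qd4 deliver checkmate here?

yes

After Qd4: white king on a1; in check: yes, from the black queen on d4.
King squares — b1: attacked by Pa2; a2: attacked by Nc1; b2: attacked by Qd4.
White has no legal moves → checkmate.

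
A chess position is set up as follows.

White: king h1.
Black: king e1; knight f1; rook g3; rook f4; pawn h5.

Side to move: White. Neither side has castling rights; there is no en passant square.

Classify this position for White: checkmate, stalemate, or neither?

stalemate

White to move; white king on h1.
In check: no.
King squares — g1: attacked by Rg3; g2: attacked by Rg3; h2: attacked by Nf1.
Legal moves for White: none.
Not in check and no legal moves → stalemate.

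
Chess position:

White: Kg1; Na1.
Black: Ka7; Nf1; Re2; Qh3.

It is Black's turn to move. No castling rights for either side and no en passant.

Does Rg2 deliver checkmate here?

no

After Rg2: white king on g1; in check: yes, from the black rook on g2.
White has 1 legal reply: Kxf1.
In check but a legal move exists → not checkmate.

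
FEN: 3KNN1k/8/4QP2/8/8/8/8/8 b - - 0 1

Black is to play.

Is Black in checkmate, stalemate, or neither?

stalemate

Black to move; black king on h8.
In check: no.
King squares — g7: attacked by Pf6; h7: attacked by Nf8; g8: attacked by Qe6.
Legal moves for Black: none.
Not in check and no legal moves → stalemate.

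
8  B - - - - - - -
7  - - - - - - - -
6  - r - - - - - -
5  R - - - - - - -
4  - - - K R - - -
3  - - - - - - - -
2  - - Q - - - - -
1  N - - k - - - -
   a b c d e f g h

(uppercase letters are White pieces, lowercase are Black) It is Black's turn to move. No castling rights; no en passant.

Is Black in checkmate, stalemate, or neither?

Black to move; black king on d1.
In check: yes, from the white queen on c2.
King squares — c1: attacked by Qc2; e1: attacked by Re4; c2: attacked by Na1; d2: attacked by Qc2; e2: attacked by Qc2.
Legal moves for Black: none.
In check with no legal moves → checkmate.

checkmate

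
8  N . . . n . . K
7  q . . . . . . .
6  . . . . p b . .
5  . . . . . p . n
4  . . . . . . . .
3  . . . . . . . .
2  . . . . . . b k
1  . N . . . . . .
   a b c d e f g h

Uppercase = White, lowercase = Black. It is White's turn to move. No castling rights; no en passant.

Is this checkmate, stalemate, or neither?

neither

White to move; white king on h8.
In check: yes, from the black bishop on f6.
King squares — g7: attacked by Nh5; h7: attacked by Qa7; g8: available.
Legal moves for White: Kg8.
White is in check but has 1 legal move → neither.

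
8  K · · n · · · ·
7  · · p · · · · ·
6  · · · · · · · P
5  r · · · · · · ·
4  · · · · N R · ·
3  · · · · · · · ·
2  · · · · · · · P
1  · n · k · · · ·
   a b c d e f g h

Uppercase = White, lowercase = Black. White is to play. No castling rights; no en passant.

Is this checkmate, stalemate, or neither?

neither

White to move; white king on a8.
In check: yes, from the black rook on a5.
King squares — a7: attacked by Ra5; b7: attacked by Nd8; b8: available.
Legal moves for White: Kb8.
White is in check but has 1 legal move → neither.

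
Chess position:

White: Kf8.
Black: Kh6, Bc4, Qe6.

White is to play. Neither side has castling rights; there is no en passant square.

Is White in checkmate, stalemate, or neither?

stalemate

White to move; white king on f8.
In check: no.
King squares — e7: attacked by Qe6; f7: attacked by Qe6; g7: attacked by Kh6; e8: attacked by Qe6; g8: attacked by Qe6.
Legal moves for White: none.
Not in check and no legal moves → stalemate.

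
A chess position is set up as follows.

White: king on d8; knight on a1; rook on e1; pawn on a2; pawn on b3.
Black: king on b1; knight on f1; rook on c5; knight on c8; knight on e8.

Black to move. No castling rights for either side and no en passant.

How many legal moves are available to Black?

Black to move; king on b1.
In check: yes, from the white rook on e1.
Legal moves: Kb2, Kxa2, Rc1.
Count: 3.

3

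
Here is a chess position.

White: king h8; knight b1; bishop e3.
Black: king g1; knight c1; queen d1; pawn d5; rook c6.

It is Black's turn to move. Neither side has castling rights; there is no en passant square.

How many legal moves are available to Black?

Black to move; king on g1.
In check: yes, from the white bishop on e3.
Legal moves: Kh2, Kg2, Kh1, Kf1.
Count: 4.

4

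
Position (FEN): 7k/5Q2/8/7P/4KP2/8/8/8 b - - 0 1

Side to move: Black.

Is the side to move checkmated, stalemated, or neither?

stalemate

Black to move; black king on h8.
In check: no.
King squares — g7: attacked by Qf7; h7: attacked by Qf7; g8: attacked by Qf7.
Legal moves for Black: none.
Not in check and no legal moves → stalemate.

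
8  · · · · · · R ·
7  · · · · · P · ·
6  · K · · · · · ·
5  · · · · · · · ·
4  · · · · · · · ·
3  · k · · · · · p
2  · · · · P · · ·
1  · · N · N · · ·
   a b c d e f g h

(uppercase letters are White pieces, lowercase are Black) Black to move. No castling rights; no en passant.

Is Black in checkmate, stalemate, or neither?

Black to move; black king on b3.
In check: yes, from the white knight on c1.
King squares — a2: attacked by Nc1; b2: available; c2: attacked by Ne1; a3: available; c3: available; a4: available; b4: available; c4: available.
Legal moves for Black: Kc4, Kb4, Ka4, Kc3, Ka3, Kb2.
Black is in check but has 6 legal moves → neither.

neither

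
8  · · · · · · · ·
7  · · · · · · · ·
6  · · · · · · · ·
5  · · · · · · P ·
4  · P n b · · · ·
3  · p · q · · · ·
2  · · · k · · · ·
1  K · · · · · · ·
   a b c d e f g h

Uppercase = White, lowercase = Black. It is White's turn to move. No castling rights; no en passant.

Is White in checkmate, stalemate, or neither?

White to move; white king on a1.
In check: yes, from the black bishop on d4.
King squares — b1: attacked by Qd3; a2: attacked by Pb3; b2: attacked by Nc4.
Legal moves for White: none.
In check with no legal moves → checkmate.

checkmate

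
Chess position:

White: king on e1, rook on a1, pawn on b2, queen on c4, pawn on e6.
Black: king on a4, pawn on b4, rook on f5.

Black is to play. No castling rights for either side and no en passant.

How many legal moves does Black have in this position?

Black to move; king on a4.
In check: yes, from the white rook on a1.
Legal moves: none.
Count: 0.

0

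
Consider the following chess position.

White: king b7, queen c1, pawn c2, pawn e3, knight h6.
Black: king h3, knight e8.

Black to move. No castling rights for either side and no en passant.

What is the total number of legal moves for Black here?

8

Black to move; king on h3.
In check: no.
Legal moves: Ng7, Nc7, Nf6, Nd6+, Kh4, Kg3, Kh2, Kg2.
Count: 8.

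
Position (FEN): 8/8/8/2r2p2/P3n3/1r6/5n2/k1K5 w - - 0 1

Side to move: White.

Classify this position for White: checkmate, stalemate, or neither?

White to move; white king on c1.
In check: yes, from the black rook on c5.
King squares — b1: attacked by Ka1; d1: attacked by Nf2; b2: attacked by Ka1; c2: attacked by Rc5; d2: attacked by Ne4.
Legal moves for White: none.
In check with no legal moves → checkmate.

checkmate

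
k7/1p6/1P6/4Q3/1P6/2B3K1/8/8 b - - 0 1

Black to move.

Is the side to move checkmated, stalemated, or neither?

stalemate

Black to move; black king on a8.
In check: no.
King squares — a7: attacked by Pb6; b7: own pawn; b8: attacked by Qe5.
Legal moves for Black: none.
Not in check and no legal moves → stalemate.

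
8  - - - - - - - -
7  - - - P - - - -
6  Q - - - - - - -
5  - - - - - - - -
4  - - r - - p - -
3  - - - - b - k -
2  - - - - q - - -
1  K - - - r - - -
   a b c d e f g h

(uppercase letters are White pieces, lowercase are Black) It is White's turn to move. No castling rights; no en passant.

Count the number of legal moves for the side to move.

0

White to move; king on a1.
In check: yes, from the black rook on e1.
Legal moves: none.
Count: 0.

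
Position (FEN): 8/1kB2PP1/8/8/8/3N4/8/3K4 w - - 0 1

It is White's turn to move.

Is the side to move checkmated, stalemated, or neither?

neither

White to move; white king on d1.
In check: no.
Legal moves for White include: Bd8, Bb8, Bd6, Bb6, Be5, Ba5, Bf4, Bg3, Bh2, Ne5, Nc5+, Nf4, Nb4, Nf2, Nb2, Ne1, Nc1, Ke2, ... (list truncated; more exist).
White has legal moves and is not in check → neither.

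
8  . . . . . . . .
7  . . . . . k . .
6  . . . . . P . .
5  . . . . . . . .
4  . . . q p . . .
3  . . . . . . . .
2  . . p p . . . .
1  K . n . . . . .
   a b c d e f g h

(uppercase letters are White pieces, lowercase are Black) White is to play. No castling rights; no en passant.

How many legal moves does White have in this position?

0

White to move; king on a1.
In check: yes, from the black queen on d4.
Legal moves: none.
Count: 0.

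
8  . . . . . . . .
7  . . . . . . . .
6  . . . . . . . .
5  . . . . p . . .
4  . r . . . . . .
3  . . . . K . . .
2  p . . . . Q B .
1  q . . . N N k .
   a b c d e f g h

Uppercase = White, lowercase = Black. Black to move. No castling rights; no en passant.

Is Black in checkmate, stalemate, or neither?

checkmate

Black to move; black king on g1.
In check: yes, from the white queen on f2.
King squares — f1: attacked by Qf2; h1: attacked by Bg2; f2: attacked by Ke3; g2: attacked by Ne1; h2: attacked by Nf1.
Legal moves for Black: none.
In check with no legal moves → checkmate.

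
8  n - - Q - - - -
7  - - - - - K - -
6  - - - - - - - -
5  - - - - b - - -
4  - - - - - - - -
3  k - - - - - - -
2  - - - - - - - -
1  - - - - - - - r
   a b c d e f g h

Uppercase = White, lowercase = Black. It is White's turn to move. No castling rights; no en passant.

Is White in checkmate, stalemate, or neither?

White to move; white king on f7.
In check: no.
Legal moves for White include: Qh8, Qg8, Qf8+, Qe8, Qc8, Qb8, Qxa8+, Qe7+, Qd7, Qc7, Qf6, Qd6+, Qb6, Qg5, Qd5, Qa5+, Qh4, Qd4, ... (list truncated; more exist).
White has legal moves and is not in check → neither.

neither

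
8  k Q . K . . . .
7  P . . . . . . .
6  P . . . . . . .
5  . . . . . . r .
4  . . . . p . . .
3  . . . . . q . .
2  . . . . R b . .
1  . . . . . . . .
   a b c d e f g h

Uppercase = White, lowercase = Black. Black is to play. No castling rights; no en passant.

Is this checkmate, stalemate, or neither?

Black to move; black king on a8.
In check: yes, from the white queen on b8.
King squares — a7: attacked by Qb8; b7: attacked by Pa6; b8: attacked by Pa7.
Legal moves for Black: none.
In check with no legal moves → checkmate.

checkmate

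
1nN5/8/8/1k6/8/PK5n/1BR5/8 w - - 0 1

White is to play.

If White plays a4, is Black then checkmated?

no

After a4: black king on b5; in check: yes, from the white pawn on a4.
Black has 2 legal replies: Ka6, Ka5.
In check but a legal move exists → not checkmate.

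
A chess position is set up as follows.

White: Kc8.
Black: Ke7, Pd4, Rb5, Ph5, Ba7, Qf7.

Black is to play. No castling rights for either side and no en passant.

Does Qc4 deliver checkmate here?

After Qc4: white king on c8; in check: yes, from the black queen on c4.
King squares — b7: attacked by Rb5; c7: attacked by Qc4; d7: attacked by Ke7; b8: attacked by Rb5; d8: attacked by Ke7.
White has no legal moves → checkmate.

yes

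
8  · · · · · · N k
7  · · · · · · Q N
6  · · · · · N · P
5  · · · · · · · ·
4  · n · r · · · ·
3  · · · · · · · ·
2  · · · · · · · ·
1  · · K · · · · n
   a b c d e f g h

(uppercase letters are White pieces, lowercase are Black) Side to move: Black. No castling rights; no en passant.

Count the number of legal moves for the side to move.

0

Black to move; king on h8.
In check: yes, from the white queen on g7.
Legal moves: none.
Count: 0.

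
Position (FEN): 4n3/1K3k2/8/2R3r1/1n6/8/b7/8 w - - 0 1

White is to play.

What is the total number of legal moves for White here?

18

White to move; king on b7.
In check: no.
Legal moves: Kc8, Kb8, Ka8, Ka7, Kb6, Rc8, Rc7+, Rc6, Rxg5, Rf5+, Re5, Rd5, Rb5, Ra5, Rc4, Rc3, Rc2, Rc1.
Count: 18.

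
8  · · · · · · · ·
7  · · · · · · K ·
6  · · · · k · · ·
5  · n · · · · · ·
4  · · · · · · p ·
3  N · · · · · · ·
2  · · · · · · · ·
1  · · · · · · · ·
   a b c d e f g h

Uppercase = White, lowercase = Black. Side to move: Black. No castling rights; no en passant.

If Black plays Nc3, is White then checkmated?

no

After Nc3: white king on g7; in check: no.
White is not in check, so this cannot be checkmate.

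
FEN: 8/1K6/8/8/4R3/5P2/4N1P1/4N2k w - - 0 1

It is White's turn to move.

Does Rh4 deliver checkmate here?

After Rh4: black king on h1; in check: yes, from the white rook on h4.
King squares — g1: attacked by Ne2; g2: attacked by Ne1; h2: attacked by Rh4.
Black has no legal moves → checkmate.

yes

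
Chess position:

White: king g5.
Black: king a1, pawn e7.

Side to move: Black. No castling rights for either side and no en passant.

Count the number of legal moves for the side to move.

Black to move; king on a1.
In check: no.
Legal moves: Kb2, Ka2, Kb1, e6, e5.
Count: 5.

5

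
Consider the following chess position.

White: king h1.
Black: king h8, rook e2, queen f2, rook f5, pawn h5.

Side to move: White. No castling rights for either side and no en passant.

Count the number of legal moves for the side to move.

White to move; king on h1.
In check: no.
Legal moves: none.
Count: 0.

0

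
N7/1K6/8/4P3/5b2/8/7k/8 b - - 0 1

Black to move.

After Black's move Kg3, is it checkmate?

no

After Kg3: white king on b7; in check: no.
White is not in check, so this cannot be checkmate.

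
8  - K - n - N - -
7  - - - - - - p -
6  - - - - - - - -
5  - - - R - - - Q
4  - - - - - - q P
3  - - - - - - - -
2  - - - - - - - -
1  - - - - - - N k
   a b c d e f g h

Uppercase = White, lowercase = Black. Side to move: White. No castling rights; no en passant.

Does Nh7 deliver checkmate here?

After Nh7: black king on h1; in check: no.
Black is not in check, so this cannot be checkmate.

no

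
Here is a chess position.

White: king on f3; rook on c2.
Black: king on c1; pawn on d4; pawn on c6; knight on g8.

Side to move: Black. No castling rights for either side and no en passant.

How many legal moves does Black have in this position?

Black to move; king on c1.
In check: yes, from the white rook on c2.
Legal moves: Kxc2, Kd1, Kb1.
Count: 3.

3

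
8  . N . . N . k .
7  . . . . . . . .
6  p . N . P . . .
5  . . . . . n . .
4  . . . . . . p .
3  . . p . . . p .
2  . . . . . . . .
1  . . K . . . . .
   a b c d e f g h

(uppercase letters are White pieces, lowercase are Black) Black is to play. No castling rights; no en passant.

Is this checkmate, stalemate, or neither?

Black to move; black king on g8.
In check: no.
Legal moves for Black: Kh8, Kf8, Kh7, Ng7, Ne7, Nh6, Nd6, Nh4, Nd4, Ne3, a5, g2, c2.
Black has 13 legal moves and is not in check → neither.

neither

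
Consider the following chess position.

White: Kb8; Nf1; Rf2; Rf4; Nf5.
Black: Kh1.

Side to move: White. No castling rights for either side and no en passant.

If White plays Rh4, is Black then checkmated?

After Rh4: black king on h1; in check: yes, from the white rook on h4.
Black has 1 legal reply: Kg1.
In check but a legal move exists → not checkmate.

no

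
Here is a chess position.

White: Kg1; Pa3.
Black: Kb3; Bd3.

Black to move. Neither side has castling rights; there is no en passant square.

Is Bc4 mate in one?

After Bc4: white king on g1; in check: no.
White is not in check, so this cannot be checkmate.

no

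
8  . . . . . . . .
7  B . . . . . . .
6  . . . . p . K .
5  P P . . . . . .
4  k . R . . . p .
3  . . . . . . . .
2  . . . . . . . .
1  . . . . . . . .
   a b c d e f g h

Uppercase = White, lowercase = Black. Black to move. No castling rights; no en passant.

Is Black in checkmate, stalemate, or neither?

Black to move; black king on a4.
In check: yes, from the white rook on c4.
Legal moves for Black: Kxb5, Kxa5, Kb3, Ka3.
Black is in check but has 4 legal moves → neither.

neither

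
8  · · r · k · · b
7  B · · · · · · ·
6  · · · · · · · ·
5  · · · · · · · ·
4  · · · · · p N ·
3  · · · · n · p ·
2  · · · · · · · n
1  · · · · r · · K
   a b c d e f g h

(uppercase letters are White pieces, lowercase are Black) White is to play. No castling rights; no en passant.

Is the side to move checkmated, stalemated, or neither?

checkmate

White to move; white king on h1.
In check: yes, from the black rook on e1.
King squares — g1: attacked by Re1; g2: attacked by Ne3; h2: attacked by Pg3.
Legal moves for White: none.
In check with no legal moves → checkmate.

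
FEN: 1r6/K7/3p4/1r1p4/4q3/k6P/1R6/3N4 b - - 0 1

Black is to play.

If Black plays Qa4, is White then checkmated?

yes

After Qa4: white king on a7; in check: yes, from the black queen on a4.
King squares — a6: attacked by Qa4; b6: attacked by Rb5; b7: attacked by Rb5; a8: attacked by Qa4; b8: attacked by Rb5.
White has no legal moves → checkmate.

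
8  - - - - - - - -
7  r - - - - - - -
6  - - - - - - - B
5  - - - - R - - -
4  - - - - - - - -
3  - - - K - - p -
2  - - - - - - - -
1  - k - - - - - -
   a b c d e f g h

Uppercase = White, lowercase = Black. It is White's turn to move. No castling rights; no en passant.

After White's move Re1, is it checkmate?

After Re1: black king on b1; in check: yes, from the white rook on e1.
Black has 2 legal replies: Kb2, Ka2.
In check but a legal move exists → not checkmate.

no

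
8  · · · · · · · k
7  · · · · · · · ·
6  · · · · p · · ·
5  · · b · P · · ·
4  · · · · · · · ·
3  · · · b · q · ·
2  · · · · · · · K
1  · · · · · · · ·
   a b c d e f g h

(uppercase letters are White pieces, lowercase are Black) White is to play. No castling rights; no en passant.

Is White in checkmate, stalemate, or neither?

White to move; white king on h2.
In check: no.
King squares — g1: attacked by Bc5; h1: attacked by Qf3; g2: attacked by Qf3; g3: attacked by Qf3; h3: attacked by Qf3.
Legal moves for White: none.
Not in check and no legal moves → stalemate.

stalemate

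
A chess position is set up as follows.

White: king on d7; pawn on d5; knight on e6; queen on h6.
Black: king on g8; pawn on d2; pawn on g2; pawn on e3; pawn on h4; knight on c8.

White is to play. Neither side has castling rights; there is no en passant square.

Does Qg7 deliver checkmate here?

After Qg7: black king on g8; in check: yes, from the white queen on g7.
King squares — f7: attacked by Qg7; g7: attacked by Ne6; h7: attacked by Qg7; f8: attacked by Ne6; h8: attacked by Qg7.
Black has no legal moves → checkmate.

yes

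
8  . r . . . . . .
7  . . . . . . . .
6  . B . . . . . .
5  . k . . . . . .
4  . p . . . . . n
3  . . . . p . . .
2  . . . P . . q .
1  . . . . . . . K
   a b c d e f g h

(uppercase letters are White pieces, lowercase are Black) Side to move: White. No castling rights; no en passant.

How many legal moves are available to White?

0

White to move; king on h1.
In check: yes, from the black queen on g2.
Legal moves: none.
Count: 0.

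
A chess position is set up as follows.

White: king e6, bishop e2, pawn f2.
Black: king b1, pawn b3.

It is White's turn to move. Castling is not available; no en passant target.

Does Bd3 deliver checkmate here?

no

After Bd3: black king on b1; in check: yes, from the white bishop on d3.
Black has 4 legal replies: Kb2, Ka2, Kc1, Ka1.
In check but a legal move exists → not checkmate.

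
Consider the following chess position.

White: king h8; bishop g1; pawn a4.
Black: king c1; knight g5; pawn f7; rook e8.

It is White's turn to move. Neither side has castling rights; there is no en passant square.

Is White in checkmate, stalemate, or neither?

neither

White to move; white king on h8.
In check: yes, from the black rook on e8.
King squares — g7: available; h7: attacked by Ng5; g8: attacked by Re8.
Legal moves for White: Kg7.
White is in check but has 1 legal move → neither.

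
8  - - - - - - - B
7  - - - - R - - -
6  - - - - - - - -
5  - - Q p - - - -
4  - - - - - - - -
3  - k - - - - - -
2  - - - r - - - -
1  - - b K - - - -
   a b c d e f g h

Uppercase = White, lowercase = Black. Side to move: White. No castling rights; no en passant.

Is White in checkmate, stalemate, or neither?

neither

White to move; white king on d1.
In check: yes, from the black rook on d2.
King squares — c1: available; e1: available; c2: attacked by Rd2; d2: attacked by Bc1; e2: attacked by Rd2.
Legal moves for White: Ke1, Kxc1.
White is in check but has 2 legal moves → neither.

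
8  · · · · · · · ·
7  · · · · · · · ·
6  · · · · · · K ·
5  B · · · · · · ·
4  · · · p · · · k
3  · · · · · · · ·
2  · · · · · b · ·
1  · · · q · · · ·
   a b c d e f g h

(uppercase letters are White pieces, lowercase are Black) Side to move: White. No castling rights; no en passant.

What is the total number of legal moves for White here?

13

White to move; king on g6.
In check: no.
Legal moves: Kh7, Kg7, Kf7, Kh6, Kf6, Kf5, Bd8+, Bc7, Bb6, Bb4, Bc3, Bd2, Be1.
Count: 13.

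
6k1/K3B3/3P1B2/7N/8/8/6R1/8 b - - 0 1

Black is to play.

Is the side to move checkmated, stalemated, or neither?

Black to move; black king on g8.
In check: yes, from the white rook on g2.
King squares — f7: available; g7: attacked by Rg2; h7: available; f8: attacked by Be7; h8: attacked by Bf6.
Legal moves for Black: Kh7, Kf7.
Black is in check but has 2 legal moves → neither.

neither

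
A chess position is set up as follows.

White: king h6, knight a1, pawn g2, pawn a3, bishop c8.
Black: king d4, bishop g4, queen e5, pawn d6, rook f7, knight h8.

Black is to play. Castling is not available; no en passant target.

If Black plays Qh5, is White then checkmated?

After Qh5: white king on h6; in check: yes, from the black queen on h5.
King squares — g5: attacked by Qh5; h5: attacked by Bg4; g6: attacked by Qh5; g7: attacked by Rf7; h7: attacked by Qh5.
White has no legal moves → checkmate.

yes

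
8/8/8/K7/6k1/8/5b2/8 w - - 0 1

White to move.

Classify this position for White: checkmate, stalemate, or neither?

White to move; white king on a5.
In check: no.
Legal moves for White: Ka6, Kb5, Kb4, Ka4.
White has 4 legal moves and is not in check → neither.

neither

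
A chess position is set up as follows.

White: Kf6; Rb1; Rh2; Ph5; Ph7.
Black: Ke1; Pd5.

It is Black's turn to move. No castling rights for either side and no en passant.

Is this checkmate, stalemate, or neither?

Black to move; black king on e1.
In check: yes, from the white rook on b1.
King squares — d1: attacked by Rb1; f1: attacked by Rb1; d2: attacked by Rh2; e2: attacked by Rh2; f2: attacked by Rh2.
Legal moves for Black: none.
In check with no legal moves → checkmate.

checkmate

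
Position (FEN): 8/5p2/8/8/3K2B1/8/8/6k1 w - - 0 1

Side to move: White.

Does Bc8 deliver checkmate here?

After Bc8: black king on g1; in check: no.
Black is not in check, so this cannot be checkmate.

no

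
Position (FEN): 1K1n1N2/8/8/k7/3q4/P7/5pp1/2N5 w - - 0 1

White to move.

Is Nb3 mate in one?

After Nb3: black king on a5; in check: yes, from the white knight on b3.
Black has 4 legal replies: Kb6, Ka6, Kb5, Ka4.
In check but a legal move exists → not checkmate.

no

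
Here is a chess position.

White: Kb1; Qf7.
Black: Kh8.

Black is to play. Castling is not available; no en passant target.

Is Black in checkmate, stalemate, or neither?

stalemate

Black to move; black king on h8.
In check: no.
King squares — g7: attacked by Qf7; h7: attacked by Qf7; g8: attacked by Qf7.
Legal moves for Black: none.
Not in check and no legal moves → stalemate.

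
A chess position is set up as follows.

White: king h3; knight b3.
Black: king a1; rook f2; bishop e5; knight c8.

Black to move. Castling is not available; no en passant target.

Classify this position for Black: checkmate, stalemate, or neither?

Black to move; black king on a1.
In check: yes, from the white knight on b3.
King squares — b1: available; a2: available; b2: available.
Legal moves for Black: Kb2, Ka2, Kb1.
Black is in check but has 3 legal moves → neither.

neither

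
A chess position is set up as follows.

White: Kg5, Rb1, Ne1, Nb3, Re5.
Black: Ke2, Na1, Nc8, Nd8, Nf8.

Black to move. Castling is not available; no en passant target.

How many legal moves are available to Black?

2

Black to move; king on e2.
In check: yes, from the white rook on e5.
Legal moves: Kf2, Kf1.
Count: 2.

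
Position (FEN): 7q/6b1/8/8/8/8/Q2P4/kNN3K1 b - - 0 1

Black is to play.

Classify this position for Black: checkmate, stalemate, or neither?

checkmate

Black to move; black king on a1.
In check: yes, from the white queen on a2.
King squares — b1: attacked by Qa2; a2: attacked by Nc1; b2: attacked by Qa2.
Legal moves for Black: none.
In check with no legal moves → checkmate.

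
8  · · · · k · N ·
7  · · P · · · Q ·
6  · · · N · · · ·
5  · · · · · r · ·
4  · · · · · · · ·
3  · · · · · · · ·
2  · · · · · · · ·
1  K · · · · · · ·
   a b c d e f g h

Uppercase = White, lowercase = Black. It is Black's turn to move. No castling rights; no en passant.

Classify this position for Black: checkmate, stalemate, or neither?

Black to move; black king on e8.
In check: yes, from the white knight on d6.
King squares — d7: attacked by Qg7; e7: attacked by Qg7; f7: attacked by Nd6; d8: attacked by Pc7; f8: attacked by Qg7.
Legal moves for Black: none.
In check with no legal moves → checkmate.

checkmate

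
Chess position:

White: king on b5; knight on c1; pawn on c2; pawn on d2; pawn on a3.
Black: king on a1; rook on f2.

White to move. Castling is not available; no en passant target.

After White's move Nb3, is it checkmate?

After Nb3: black king on a1; in check: yes, from the white knight on b3.
Black has 3 legal replies: Kb2, Ka2, Kb1.
In check but a legal move exists → not checkmate.

no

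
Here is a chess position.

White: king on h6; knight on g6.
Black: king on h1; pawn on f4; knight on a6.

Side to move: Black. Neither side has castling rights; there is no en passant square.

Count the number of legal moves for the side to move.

Black to move; king on h1.
In check: no.
Legal moves: Nb8, Nc7, Nc5, Nb4, Kh2, Kg2, Kg1, f3.
Count: 8.

8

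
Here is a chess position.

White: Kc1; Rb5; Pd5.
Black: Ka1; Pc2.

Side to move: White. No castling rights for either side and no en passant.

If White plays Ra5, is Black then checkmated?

yes

After Ra5: black king on a1; in check: yes, from the white rook on a5.
King squares — b1: attacked by Kc1; a2: attacked by Ra5; b2: attacked by Kc1.
Black has no legal moves → checkmate.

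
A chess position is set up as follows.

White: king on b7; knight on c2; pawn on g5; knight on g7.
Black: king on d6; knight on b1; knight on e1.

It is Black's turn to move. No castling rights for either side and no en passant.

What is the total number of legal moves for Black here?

Black to move; king on d6.
In check: no.
Legal moves: Ke7, Kd7, Ke5, Kd5, Kc5, Nf3, Nd3, Ng2, Nxc2, Nc3, Na3, Nd2.
Count: 12.

12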